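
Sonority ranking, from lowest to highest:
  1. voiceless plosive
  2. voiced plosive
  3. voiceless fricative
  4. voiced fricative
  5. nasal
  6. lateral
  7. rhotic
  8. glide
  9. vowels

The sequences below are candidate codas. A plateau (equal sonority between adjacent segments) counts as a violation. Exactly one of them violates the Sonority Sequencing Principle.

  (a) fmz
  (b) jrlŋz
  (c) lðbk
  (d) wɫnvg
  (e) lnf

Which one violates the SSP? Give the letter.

a

(a) fmz: profile 3-5-4 — violates.
(b) jrlŋz: profile 8-7-6-5-4 — obeys.
(c) lðbk: profile 6-4-2-1 — obeys.
(d) wɫnvg: profile 8-6-5-4-2 — obeys.
(e) lnf: profile 6-5-3 — obeys.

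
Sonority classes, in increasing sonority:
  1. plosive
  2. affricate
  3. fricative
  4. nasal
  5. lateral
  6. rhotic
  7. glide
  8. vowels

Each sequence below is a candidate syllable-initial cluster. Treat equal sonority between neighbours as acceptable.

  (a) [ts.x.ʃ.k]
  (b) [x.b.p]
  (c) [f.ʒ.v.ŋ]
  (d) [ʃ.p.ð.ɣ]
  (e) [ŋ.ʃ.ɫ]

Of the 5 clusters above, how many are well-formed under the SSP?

(a) [ts.x.ʃ.k]: profile 2-3-3-1 — violates.
(b) [x.b.p]: profile 3-1-1 — violates.
(c) [f.ʒ.v.ŋ]: profile 3-3-3-4 — obeys.
(d) [ʃ.p.ð.ɣ]: profile 3-1-3-3 — violates.
(e) [ŋ.ʃ.ɫ]: profile 4-3-5 — violates.

1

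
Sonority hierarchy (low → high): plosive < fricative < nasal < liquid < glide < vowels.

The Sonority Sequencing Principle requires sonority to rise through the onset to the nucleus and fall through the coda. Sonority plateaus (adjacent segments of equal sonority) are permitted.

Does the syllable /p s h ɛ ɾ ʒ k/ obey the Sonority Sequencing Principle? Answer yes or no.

yes

Onset: /p/ is a plosive (sonority 1), /s/ is a fricative (sonority 2), /h/ is a fricative (sonority 2); then the nucleus /ɛ/ (sonority 6).
Onset profile 1-2-2-6 — rises to the nucleus.
Coda: /ɾ/ is a liquid (sonority 4), /ʒ/ is a fricative (sonority 2), /k/ is a plosive (sonority 1).
Coda profile 6-4-2-1 — falls from the nucleus.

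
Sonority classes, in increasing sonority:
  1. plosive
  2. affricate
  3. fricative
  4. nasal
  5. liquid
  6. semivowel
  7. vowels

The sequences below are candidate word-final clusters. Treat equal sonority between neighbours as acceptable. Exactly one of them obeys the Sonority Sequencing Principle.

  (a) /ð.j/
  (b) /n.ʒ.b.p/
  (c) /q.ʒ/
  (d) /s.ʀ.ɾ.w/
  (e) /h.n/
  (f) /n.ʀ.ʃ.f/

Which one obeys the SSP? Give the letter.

b

(a) 3-6 → violates
(b) 4-3-1-1 → obeys
(c) 1-3 → violates
(d) 3-5-5-6 → violates
(e) 3-4 → violates
(f) 4-5-3-3 → violates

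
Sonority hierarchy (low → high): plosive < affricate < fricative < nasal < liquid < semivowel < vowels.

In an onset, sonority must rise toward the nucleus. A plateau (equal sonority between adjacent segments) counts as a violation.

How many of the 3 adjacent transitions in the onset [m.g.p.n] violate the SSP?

2

/m/ — nasal, sonority 4.
/g/ — plosive, sonority 1.
/p/ — plosive, sonority 1.
/n/ — nasal, sonority 4.
/m/→/g/: 4→1 (does not rise) — violation.
/g/→/p/: 1→1 (plateau) — violation.
/p/→/n/: 1→4 (rises) — ok.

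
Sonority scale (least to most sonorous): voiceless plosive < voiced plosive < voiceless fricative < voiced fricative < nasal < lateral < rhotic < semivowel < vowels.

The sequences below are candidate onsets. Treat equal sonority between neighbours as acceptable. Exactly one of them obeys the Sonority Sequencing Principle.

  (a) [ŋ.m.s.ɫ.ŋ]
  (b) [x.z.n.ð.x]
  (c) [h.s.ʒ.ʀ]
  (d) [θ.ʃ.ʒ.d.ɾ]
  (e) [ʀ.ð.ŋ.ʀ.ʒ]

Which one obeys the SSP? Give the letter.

c

(a) sonority 5-5-3-6-5: ill-formed.
(b) sonority 3-4-5-4-3: ill-formed.
(c) sonority 3-3-4-7: well-formed.
(d) sonority 3-3-4-2-7: ill-formed.
(e) sonority 7-4-5-7-4: ill-formed.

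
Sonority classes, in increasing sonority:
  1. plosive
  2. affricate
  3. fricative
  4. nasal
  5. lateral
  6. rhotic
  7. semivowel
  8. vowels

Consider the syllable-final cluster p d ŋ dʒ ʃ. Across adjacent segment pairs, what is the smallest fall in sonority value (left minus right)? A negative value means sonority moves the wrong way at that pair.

/p/ — plosive, sonority 1.
/d/ — plosive, sonority 1.
/ŋ/ — nasal, sonority 4.
/dʒ/ — affricate, sonority 2.
/ʃ/ — fricative, sonority 3.
/p/→/d/: change +0.
/d/→/ŋ/: change -3.
/ŋ/→/dʒ/: change +2.
/dʒ/→/ʃ/: change -1.
Minimum = -3.

-3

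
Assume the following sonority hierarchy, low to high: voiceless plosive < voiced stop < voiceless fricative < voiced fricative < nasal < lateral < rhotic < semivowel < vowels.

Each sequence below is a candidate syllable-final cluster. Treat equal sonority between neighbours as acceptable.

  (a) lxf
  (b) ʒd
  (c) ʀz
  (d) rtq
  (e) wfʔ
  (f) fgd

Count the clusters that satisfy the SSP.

6

(a) 6-3-3 → obeys
(b) 4-2 → obeys
(c) 7-4 → obeys
(d) 7-1-1 → obeys
(e) 8-3-1 → obeys
(f) 3-2-2 → obeys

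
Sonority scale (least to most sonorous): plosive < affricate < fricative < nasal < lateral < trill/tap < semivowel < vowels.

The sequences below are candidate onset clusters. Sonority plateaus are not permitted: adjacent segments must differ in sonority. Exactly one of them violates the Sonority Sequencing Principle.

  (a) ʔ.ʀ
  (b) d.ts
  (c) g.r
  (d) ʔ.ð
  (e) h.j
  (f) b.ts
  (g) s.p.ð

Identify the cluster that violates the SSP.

(a) 1-6 → obeys
(b) 1-2 → obeys
(c) 1-6 → obeys
(d) 1-3 → obeys
(e) 3-7 → obeys
(f) 1-2 → obeys
(g) 3-1-3 → violates

g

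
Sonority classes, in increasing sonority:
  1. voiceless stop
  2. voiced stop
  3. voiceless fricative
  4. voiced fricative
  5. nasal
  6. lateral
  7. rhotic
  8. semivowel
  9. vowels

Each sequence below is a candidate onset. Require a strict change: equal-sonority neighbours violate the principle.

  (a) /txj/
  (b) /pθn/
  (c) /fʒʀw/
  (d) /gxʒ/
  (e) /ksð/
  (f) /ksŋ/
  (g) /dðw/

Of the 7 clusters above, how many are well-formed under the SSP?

(a) 1-3-8 → obeys
(b) 1-3-5 → obeys
(c) 3-4-7-8 → obeys
(d) 2-3-4 → obeys
(e) 1-3-4 → obeys
(f) 1-3-5 → obeys
(g) 2-4-8 → obeys

7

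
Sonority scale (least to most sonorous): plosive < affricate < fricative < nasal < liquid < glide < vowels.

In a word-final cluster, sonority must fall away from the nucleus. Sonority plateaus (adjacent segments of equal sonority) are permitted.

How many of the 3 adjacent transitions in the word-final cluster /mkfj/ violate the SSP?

2

/m/ is a nasal (sonority 4).
/k/ is a plosive (sonority 1).
/f/ is a fricative (sonority 3).
/j/ is a glide (sonority 6).
/m/→/k/: 4→1 (falls) — ok.
/k/→/f/: 1→3 (does not fall) — violation.
/f/→/j/: 3→6 (does not fall) — violation.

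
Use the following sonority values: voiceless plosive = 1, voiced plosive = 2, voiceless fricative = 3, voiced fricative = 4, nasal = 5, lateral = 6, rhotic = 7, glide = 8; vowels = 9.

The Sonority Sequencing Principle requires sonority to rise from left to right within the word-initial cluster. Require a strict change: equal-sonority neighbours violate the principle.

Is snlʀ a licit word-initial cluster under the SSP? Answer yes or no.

/s/ is a voiceless fricative (sonority 3).
/n/ is a nasal (sonority 5).
/l/ is a lateral (sonority 6).
/ʀ/ is a rhotic (sonority 7).
The profile 3-5-6-7 strictly rises, so the word-initial cluster satisfies the SSP.

yes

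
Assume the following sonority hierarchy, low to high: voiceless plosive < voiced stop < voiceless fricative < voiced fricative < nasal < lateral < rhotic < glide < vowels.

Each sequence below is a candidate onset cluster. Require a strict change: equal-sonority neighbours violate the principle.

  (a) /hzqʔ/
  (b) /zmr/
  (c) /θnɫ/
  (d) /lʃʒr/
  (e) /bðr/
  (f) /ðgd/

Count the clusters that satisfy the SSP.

3

(a) sonority 3-4-1-1: ill-formed.
(b) sonority 4-5-7: well-formed.
(c) sonority 3-5-6: well-formed.
(d) sonority 6-3-4-7: ill-formed.
(e) sonority 2-4-7: well-formed.
(f) sonority 4-2-2: ill-formed.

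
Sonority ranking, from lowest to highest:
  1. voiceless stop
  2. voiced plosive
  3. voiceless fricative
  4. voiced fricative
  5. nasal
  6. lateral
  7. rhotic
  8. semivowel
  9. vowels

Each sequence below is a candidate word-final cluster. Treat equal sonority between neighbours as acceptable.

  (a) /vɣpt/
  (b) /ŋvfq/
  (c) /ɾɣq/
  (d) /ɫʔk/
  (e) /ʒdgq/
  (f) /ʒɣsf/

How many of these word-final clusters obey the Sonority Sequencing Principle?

6

(a) 4-4-1-1 → obeys
(b) 5-4-3-1 → obeys
(c) 7-4-1 → obeys
(d) 6-1-1 → obeys
(e) 4-2-2-1 → obeys
(f) 4-4-3-3 → obeys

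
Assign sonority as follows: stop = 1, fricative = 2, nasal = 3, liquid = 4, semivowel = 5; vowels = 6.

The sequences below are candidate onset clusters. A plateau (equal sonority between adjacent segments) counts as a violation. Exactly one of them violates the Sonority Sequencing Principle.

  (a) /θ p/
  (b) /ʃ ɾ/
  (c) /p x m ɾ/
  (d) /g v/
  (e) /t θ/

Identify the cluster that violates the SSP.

a

(a) /θ p/: profile 2-1 — violates.
(b) /ʃ ɾ/: profile 2-4 — obeys.
(c) /p x m ɾ/: profile 1-2-3-4 — obeys.
(d) /g v/: profile 1-2 — obeys.
(e) /t θ/: profile 1-2 — obeys.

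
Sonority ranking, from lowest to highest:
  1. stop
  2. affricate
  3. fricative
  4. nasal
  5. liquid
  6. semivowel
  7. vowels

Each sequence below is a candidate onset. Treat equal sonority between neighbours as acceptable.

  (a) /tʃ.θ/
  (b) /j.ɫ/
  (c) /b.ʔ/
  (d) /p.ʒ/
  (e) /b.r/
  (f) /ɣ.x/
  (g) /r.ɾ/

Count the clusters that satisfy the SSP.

6

(a) 2-3 → obeys
(b) 6-5 → violates
(c) 1-1 → obeys
(d) 1-3 → obeys
(e) 1-5 → obeys
(f) 3-3 → obeys
(g) 5-5 → obeys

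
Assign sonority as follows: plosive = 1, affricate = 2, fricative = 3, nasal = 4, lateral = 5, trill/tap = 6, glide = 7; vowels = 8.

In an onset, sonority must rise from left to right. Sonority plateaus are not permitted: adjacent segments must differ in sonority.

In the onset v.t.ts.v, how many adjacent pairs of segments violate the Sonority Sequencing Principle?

/v/ is a fricative (sonority 3).
/t/ is a plosive (sonority 1).
/ts/ is an affricate (sonority 2).
/v/ is a fricative (sonority 3).
/v/→/t/: 3→1 (does not rise) — violation.
/t/→/ts/: 1→2 (rises) — ok.
/ts/→/v/: 2→3 (rises) — ok.

1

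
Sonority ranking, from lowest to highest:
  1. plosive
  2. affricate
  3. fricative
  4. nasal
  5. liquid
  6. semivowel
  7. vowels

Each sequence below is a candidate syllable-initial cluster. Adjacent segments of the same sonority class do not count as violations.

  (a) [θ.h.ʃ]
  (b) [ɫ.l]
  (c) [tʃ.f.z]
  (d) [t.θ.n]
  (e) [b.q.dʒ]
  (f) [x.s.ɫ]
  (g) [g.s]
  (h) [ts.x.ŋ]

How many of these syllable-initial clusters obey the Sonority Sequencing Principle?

8

(a) [θ.h.ʃ]: profile 3-3-3 — obeys.
(b) [ɫ.l]: profile 5-5 — obeys.
(c) [tʃ.f.z]: profile 2-3-3 — obeys.
(d) [t.θ.n]: profile 1-3-4 — obeys.
(e) [b.q.dʒ]: profile 1-1-2 — obeys.
(f) [x.s.ɫ]: profile 3-3-5 — obeys.
(g) [g.s]: profile 1-3 — obeys.
(h) [ts.x.ŋ]: profile 2-3-4 — obeys.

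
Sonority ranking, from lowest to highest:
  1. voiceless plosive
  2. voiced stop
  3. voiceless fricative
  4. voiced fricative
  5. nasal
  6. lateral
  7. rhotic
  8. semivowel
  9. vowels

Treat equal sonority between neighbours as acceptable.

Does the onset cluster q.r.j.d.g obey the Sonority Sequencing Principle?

no

/q/: voiceless plosive = 1.
/r/: rhotic = 7.
/j/: semivowel = 8.
/d/: voiced stop = 2.
/g/: voiced stop = 2.
The profile is 1-7-8-2-2. Between /j/ (8) and /d/ (2) sonority does not rise, so the cluster violates the SSP.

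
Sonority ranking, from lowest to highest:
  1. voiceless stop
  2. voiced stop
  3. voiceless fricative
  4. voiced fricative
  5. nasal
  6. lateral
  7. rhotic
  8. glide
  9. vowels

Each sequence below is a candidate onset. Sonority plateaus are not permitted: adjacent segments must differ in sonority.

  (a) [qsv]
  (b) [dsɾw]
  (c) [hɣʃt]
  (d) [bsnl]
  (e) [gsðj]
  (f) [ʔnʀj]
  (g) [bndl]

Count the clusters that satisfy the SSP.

(a) [qsv]: profile 1-3-4 — obeys.
(b) [dsɾw]: profile 2-3-7-8 — obeys.
(c) [hɣʃt]: profile 3-4-3-1 — violates.
(d) [bsnl]: profile 2-3-5-6 — obeys.
(e) [gsðj]: profile 2-3-4-8 — obeys.
(f) [ʔnʀj]: profile 1-5-7-8 — obeys.
(g) [bndl]: profile 2-5-2-6 — violates.

5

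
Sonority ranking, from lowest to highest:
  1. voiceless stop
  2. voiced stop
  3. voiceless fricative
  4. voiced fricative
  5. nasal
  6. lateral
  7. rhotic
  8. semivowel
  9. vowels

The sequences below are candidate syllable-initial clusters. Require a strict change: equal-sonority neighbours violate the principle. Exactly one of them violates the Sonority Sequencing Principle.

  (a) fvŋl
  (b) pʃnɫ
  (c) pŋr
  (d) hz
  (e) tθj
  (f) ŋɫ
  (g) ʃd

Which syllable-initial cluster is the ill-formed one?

g

(a) sonority 3-4-5-6: well-formed.
(b) sonority 1-3-5-6: well-formed.
(c) sonority 1-5-7: well-formed.
(d) sonority 3-4: well-formed.
(e) sonority 1-3-8: well-formed.
(f) sonority 5-6: well-formed.
(g) sonority 3-2: ill-formed.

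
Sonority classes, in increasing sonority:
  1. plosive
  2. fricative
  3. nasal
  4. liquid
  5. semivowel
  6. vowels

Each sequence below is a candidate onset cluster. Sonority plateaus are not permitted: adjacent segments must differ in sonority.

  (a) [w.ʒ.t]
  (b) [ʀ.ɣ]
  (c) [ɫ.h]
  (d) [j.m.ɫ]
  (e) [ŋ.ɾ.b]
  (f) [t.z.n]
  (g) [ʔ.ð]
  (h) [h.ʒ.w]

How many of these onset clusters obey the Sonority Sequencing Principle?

(a) [w.ʒ.t]: profile 5-2-1 — violates.
(b) [ʀ.ɣ]: profile 4-2 — violates.
(c) [ɫ.h]: profile 4-2 — violates.
(d) [j.m.ɫ]: profile 5-3-4 — violates.
(e) [ŋ.ɾ.b]: profile 3-4-1 — violates.
(f) [t.z.n]: profile 1-2-3 — obeys.
(g) [ʔ.ð]: profile 1-2 — obeys.
(h) [h.ʒ.w]: profile 2-2-5 — violates.

2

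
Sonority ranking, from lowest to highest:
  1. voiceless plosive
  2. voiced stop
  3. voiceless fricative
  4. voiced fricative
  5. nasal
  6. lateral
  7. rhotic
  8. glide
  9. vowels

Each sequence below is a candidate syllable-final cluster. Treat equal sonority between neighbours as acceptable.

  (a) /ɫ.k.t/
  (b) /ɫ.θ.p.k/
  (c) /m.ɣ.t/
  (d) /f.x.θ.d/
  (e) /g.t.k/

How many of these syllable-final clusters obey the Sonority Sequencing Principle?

(a) 6-1-1 → obeys
(b) 6-3-1-1 → obeys
(c) 5-4-1 → obeys
(d) 3-3-3-2 → obeys
(e) 2-1-1 → obeys

5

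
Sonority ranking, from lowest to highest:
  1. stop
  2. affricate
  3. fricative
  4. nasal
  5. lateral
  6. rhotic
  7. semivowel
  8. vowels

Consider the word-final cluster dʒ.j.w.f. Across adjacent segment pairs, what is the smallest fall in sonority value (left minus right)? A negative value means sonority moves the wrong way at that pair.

/dʒ/: affricate = 2.
/j/: semivowel = 7.
/w/: semivowel = 7.
/f/: fricative = 3.
/dʒ/→/j/: change -5.
/j/→/w/: change +0.
/w/→/f/: change +4.
Minimum = -5.

-5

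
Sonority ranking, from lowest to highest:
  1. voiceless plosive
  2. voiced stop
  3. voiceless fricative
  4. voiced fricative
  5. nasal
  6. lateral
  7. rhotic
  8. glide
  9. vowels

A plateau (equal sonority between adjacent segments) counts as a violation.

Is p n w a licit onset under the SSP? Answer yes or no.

yes

/p/: voiceless plosive = 1.
/n/: nasal = 5.
/w/: glide = 8.
The profile 1-5-8 strictly rises, so the onset satisfies the SSP.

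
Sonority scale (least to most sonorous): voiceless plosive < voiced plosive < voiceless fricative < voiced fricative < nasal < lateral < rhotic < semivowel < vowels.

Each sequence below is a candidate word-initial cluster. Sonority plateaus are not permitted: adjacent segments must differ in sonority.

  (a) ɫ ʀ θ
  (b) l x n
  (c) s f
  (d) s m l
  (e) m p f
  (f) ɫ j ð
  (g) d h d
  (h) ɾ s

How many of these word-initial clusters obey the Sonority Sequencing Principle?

1

(a) sonority 6-7-3: ill-formed.
(b) sonority 6-3-5: ill-formed.
(c) sonority 3-3: ill-formed.
(d) sonority 3-5-6: well-formed.
(e) sonority 5-1-3: ill-formed.
(f) sonority 6-8-4: ill-formed.
(g) sonority 2-3-2: ill-formed.
(h) sonority 7-3: ill-formed.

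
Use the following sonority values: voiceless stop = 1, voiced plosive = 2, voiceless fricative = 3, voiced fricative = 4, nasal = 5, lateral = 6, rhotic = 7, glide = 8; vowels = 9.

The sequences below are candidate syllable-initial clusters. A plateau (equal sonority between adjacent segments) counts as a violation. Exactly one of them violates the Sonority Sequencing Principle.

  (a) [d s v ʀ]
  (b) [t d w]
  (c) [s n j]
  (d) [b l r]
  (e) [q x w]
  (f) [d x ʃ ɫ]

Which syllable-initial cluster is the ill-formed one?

(a) sonority 2-3-4-7: well-formed.
(b) sonority 1-2-8: well-formed.
(c) sonority 3-5-8: well-formed.
(d) sonority 2-6-7: well-formed.
(e) sonority 1-3-8: well-formed.
(f) sonority 2-3-3-6: ill-formed.

f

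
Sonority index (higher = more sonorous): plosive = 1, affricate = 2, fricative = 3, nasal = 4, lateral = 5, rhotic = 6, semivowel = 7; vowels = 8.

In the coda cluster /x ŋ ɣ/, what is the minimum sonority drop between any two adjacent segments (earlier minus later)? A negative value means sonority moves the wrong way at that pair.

/x/: fricative = 3.
/ŋ/: nasal = 4.
/ɣ/: fricative = 3.
/x/→/ŋ/: change -1.
/ŋ/→/ɣ/: change +1.
Minimum = -1.

-1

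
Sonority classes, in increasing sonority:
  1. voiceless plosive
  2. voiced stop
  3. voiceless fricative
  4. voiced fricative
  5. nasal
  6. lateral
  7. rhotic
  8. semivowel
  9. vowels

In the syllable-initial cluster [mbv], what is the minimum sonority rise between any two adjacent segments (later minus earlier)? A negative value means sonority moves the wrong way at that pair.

/m/: nasal = 5.
/b/: voiced stop = 2.
/v/: voiced fricative = 4.
/m/→/b/: change -3.
/b/→/v/: change +2.
Minimum = -3.

-3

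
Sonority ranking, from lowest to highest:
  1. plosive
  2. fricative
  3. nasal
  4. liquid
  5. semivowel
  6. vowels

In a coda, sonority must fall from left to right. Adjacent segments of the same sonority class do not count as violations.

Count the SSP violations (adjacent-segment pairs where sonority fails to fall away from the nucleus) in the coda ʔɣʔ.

1

/ʔ/: plosive = 1.
/ɣ/: fricative = 2.
/ʔ/: plosive = 1.
/ʔ/→/ɣ/: 1→2 (does not fall) — violation.
/ɣ/→/ʔ/: 2→1 (falls) — ok.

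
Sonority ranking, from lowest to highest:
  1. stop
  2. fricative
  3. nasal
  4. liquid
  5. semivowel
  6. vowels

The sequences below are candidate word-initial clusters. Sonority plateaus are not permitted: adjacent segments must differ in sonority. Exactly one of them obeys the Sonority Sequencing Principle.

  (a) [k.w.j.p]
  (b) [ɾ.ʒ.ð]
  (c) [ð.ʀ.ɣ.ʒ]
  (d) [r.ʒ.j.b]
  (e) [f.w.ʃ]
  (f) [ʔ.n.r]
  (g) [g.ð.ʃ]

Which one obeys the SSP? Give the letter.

f

(a) [k.w.j.p]: profile 1-5-5-1 — violates.
(b) [ɾ.ʒ.ð]: profile 4-2-2 — violates.
(c) [ð.ʀ.ɣ.ʒ]: profile 2-4-2-2 — violates.
(d) [r.ʒ.j.b]: profile 4-2-5-1 — violates.
(e) [f.w.ʃ]: profile 2-5-2 — violates.
(f) [ʔ.n.r]: profile 1-3-4 — obeys.
(g) [g.ð.ʃ]: profile 1-2-2 — violates.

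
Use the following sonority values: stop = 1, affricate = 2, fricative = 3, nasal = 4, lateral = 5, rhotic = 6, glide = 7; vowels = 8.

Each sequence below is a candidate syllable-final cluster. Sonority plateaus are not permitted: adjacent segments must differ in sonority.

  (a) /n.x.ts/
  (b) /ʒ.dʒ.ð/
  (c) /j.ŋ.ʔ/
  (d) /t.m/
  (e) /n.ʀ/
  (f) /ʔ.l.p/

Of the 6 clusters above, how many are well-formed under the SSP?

2

(a) /n.x.ts/: profile 4-3-2 — obeys.
(b) /ʒ.dʒ.ð/: profile 3-2-3 — violates.
(c) /j.ŋ.ʔ/: profile 7-4-1 — obeys.
(d) /t.m/: profile 1-4 — violates.
(e) /n.ʀ/: profile 4-6 — violates.
(f) /ʔ.l.p/: profile 1-5-1 — violates.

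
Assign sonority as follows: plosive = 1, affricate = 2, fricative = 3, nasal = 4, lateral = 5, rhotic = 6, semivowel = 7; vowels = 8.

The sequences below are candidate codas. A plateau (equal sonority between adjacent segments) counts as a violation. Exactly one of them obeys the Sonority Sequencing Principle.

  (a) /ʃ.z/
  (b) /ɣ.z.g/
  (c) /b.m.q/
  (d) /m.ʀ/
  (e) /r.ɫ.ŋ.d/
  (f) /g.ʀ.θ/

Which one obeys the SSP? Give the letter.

e

(a) 3-3 → violates
(b) 3-3-1 → violates
(c) 1-4-1 → violates
(d) 4-6 → violates
(e) 6-5-4-1 → obeys
(f) 1-6-3 → violates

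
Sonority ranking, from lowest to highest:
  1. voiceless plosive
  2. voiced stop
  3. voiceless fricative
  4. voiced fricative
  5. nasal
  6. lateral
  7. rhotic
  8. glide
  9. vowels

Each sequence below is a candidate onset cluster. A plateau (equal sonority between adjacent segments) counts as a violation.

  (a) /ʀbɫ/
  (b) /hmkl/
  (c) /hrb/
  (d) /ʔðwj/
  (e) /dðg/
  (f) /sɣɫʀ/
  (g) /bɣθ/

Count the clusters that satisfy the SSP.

(a) sonority 7-2-6: ill-formed.
(b) sonority 3-5-1-6: ill-formed.
(c) sonority 3-7-2: ill-formed.
(d) sonority 1-4-8-8: ill-formed.
(e) sonority 2-4-2: ill-formed.
(f) sonority 3-4-6-7: well-formed.
(g) sonority 2-4-3: ill-formed.

1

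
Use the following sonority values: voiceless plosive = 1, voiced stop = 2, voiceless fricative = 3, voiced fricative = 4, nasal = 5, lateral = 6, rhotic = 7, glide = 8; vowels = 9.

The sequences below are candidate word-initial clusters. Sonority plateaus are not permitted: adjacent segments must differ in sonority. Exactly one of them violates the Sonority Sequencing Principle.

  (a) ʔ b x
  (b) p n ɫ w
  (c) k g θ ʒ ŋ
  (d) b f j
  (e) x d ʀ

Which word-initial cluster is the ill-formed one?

e

(a) ʔ b x: profile 1-2-3 — obeys.
(b) p n ɫ w: profile 1-5-6-8 — obeys.
(c) k g θ ʒ ŋ: profile 1-2-3-4-5 — obeys.
(d) b f j: profile 2-3-8 — obeys.
(e) x d ʀ: profile 3-2-7 — violates.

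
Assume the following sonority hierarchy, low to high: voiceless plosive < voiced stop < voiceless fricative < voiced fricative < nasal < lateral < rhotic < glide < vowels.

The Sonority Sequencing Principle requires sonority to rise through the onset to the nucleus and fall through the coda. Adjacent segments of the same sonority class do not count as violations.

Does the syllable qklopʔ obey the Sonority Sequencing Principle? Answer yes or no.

Onset: /q/ is a voiceless plosive (sonority 1), /k/ is a voiceless plosive (sonority 1), /l/ is a lateral (sonority 6); then the nucleus /o/ (sonority 9).
Onset profile 1-1-6-9 — rises to the nucleus.
Coda: /p/ is a voiceless plosive (sonority 1), /ʔ/ is a voiceless plosive (sonority 1).
Coda profile 9-1-1 — falls from the nucleus.

yes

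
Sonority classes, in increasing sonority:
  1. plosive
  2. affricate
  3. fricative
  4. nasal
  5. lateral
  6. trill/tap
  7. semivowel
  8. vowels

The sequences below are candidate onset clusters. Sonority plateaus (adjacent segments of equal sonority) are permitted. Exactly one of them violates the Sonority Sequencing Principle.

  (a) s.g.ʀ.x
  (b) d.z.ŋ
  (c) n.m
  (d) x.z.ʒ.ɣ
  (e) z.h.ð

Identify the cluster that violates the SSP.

(a) sonority 3-1-6-3: ill-formed.
(b) sonority 1-3-4: well-formed.
(c) sonority 4-4: well-formed.
(d) sonority 3-3-3-3: well-formed.
(e) sonority 3-3-3: well-formed.

a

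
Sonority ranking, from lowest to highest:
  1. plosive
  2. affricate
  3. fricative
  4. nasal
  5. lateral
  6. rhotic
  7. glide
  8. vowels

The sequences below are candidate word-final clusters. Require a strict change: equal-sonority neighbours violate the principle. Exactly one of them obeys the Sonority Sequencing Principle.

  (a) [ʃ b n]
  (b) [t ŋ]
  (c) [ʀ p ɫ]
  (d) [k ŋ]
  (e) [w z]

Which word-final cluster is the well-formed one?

(a) sonority 3-1-4: ill-formed.
(b) sonority 1-4: ill-formed.
(c) sonority 6-1-5: ill-formed.
(d) sonority 1-4: ill-formed.
(e) sonority 7-3: well-formed.

e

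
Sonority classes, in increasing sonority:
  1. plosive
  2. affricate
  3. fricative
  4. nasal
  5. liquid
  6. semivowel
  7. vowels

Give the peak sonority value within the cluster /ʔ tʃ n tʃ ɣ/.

/ʔ/ — plosive, sonority 1.
/tʃ/ — affricate, sonority 2.
/n/ — nasal, sonority 4.
/tʃ/ — affricate, sonority 2.
/ɣ/ — fricative, sonority 3.
The maximum is 4.

4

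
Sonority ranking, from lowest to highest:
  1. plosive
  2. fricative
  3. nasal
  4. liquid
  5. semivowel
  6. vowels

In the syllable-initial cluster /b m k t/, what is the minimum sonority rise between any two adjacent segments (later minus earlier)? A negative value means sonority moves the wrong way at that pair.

-2

/b/ — plosive, sonority 1.
/m/ — nasal, sonority 3.
/k/ — plosive, sonority 1.
/t/ — plosive, sonority 1.
/b/→/m/: change +2.
/m/→/k/: change -2.
/k/→/t/: change +0.
Minimum = -2.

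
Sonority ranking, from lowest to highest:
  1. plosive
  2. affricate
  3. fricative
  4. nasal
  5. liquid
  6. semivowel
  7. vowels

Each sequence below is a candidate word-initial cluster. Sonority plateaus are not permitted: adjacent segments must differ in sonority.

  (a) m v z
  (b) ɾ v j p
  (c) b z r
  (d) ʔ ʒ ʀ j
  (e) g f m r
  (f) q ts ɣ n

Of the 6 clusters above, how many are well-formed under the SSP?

(a) m v z: profile 4-3-3 — violates.
(b) ɾ v j p: profile 5-3-6-1 — violates.
(c) b z r: profile 1-3-5 — obeys.
(d) ʔ ʒ ʀ j: profile 1-3-5-6 — obeys.
(e) g f m r: profile 1-3-4-5 — obeys.
(f) q ts ɣ n: profile 1-2-3-4 — obeys.

4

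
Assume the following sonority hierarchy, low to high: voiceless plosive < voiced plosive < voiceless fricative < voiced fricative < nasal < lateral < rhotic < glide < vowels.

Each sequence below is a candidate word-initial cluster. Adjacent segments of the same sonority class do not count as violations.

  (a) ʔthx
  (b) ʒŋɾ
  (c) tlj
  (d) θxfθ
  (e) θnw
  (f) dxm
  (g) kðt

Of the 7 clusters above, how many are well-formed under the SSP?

6

(a) sonority 1-1-3-3: well-formed.
(b) sonority 4-5-7: well-formed.
(c) sonority 1-6-8: well-formed.
(d) sonority 3-3-3-3: well-formed.
(e) sonority 3-5-8: well-formed.
(f) sonority 2-3-5: well-formed.
(g) sonority 1-4-1: ill-formed.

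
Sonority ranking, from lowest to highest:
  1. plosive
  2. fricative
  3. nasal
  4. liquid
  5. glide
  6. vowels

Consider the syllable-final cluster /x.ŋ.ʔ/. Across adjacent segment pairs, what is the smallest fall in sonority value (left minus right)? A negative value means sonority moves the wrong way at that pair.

/x/ is a fricative (sonority 2).
/ŋ/ is a nasal (sonority 3).
/ʔ/ is a plosive (sonority 1).
/x/→/ŋ/: change -1.
/ŋ/→/ʔ/: change +2.
Minimum = -1.

-1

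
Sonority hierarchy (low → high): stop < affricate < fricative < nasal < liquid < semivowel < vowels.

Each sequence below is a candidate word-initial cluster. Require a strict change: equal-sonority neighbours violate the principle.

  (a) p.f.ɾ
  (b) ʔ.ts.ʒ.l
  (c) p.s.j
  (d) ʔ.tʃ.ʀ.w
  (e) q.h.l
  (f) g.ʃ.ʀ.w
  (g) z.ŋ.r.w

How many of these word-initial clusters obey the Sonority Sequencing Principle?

7

(a) 1-3-5 → obeys
(b) 1-2-3-5 → obeys
(c) 1-3-6 → obeys
(d) 1-2-5-6 → obeys
(e) 1-3-5 → obeys
(f) 1-3-5-6 → obeys
(g) 3-4-5-6 → obeys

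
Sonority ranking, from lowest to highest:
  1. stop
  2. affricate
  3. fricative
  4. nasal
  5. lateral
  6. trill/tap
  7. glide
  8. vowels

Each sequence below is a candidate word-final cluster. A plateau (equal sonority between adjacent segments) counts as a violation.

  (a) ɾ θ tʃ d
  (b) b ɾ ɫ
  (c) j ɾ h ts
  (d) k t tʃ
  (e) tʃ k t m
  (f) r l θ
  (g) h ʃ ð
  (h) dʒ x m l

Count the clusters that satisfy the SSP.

(a) sonority 6-3-2-1: well-formed.
(b) sonority 1-6-5: ill-formed.
(c) sonority 7-6-3-2: well-formed.
(d) sonority 1-1-2: ill-formed.
(e) sonority 2-1-1-4: ill-formed.
(f) sonority 6-5-3: well-formed.
(g) sonority 3-3-3: ill-formed.
(h) sonority 2-3-4-5: ill-formed.

3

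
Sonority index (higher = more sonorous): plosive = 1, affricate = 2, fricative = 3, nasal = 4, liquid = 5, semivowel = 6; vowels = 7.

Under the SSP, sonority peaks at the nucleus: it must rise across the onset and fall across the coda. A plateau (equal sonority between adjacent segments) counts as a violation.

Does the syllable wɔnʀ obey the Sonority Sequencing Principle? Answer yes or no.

no

Onset: /w/ is a semivowel (sonority 6); then the nucleus /ɔ/ (sonority 7).
Onset profile 6-7 — rises to the nucleus.
Coda: /n/ is a nasal (sonority 4), /ʀ/ is a liquid (sonority 5).
Coda profile 7-4-5 — does not strictly fall throughout.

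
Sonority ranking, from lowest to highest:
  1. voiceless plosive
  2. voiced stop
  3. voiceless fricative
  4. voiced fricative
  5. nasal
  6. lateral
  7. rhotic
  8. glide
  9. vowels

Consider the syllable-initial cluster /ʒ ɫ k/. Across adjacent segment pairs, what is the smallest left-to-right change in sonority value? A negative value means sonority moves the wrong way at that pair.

/ʒ/: voiced fricative = 4.
/ɫ/: lateral = 6.
/k/: voiceless plosive = 1.
/ʒ/→/ɫ/: change +2.
/ɫ/→/k/: change -5.
Minimum = -5.

-5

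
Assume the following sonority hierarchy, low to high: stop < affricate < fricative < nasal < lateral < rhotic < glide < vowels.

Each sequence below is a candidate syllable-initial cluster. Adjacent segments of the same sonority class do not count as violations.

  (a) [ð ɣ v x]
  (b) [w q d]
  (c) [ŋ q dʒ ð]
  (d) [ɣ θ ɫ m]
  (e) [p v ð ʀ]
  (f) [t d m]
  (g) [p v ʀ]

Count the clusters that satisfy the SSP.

4

(a) sonority 3-3-3-3: well-formed.
(b) sonority 7-1-1: ill-formed.
(c) sonority 4-1-2-3: ill-formed.
(d) sonority 3-3-5-4: ill-formed.
(e) sonority 1-3-3-6: well-formed.
(f) sonority 1-1-4: well-formed.
(g) sonority 1-3-6: well-formed.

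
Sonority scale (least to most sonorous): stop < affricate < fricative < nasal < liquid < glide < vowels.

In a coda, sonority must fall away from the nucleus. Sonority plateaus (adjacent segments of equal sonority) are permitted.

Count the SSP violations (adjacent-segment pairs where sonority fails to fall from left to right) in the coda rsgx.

1

/r/: liquid = 5.
/s/: fricative = 3.
/g/: stop = 1.
/x/: fricative = 3.
/r/→/s/: 5→3 (falls) — ok.
/s/→/g/: 3→1 (falls) — ok.
/g/→/x/: 1→3 (does not fall) — violation.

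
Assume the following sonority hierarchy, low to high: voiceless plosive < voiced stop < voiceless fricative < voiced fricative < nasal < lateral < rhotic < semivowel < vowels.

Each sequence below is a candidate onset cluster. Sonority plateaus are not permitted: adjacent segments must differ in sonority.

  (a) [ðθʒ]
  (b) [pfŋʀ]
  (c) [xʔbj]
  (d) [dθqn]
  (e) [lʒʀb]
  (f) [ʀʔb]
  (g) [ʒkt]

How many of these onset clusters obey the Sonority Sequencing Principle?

1

(a) 4-3-4 → violates
(b) 1-3-5-7 → obeys
(c) 3-1-2-8 → violates
(d) 2-3-1-5 → violates
(e) 6-4-7-2 → violates
(f) 7-1-2 → violates
(g) 4-1-1 → violates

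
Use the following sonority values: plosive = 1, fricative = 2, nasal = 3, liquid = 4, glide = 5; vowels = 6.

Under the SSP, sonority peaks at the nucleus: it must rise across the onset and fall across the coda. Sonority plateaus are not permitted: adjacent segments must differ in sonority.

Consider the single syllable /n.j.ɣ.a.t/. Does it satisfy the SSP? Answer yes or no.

Onset: /n/ is a nasal (sonority 3), /j/ is a glide (sonority 5), /ɣ/ is a fricative (sonority 2); then the nucleus /a/ (sonority 6).
Onset profile 3-5-2-6 — does not strictly rise throughout.
Coda: /t/ is a plosive (sonority 1).
Coda profile 6-1 — falls from the nucleus.

no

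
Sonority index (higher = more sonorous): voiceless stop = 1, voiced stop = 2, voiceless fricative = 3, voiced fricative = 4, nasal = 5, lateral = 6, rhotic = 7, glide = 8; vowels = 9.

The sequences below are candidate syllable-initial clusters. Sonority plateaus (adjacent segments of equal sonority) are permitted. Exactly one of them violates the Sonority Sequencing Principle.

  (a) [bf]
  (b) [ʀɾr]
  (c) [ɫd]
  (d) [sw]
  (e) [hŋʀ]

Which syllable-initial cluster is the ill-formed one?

c

(a) 2-3 → obeys
(b) 7-7-7 → obeys
(c) 6-2 → violates
(d) 3-8 → obeys
(e) 3-5-7 → obeys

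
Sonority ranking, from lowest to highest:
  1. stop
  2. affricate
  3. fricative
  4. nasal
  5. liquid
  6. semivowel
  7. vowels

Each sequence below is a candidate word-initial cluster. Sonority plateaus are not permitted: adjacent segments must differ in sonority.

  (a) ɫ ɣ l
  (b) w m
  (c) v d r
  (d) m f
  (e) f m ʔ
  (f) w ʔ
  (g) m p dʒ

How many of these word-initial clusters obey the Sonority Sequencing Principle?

(a) sonority 5-3-5: ill-formed.
(b) sonority 6-4: ill-formed.
(c) sonority 3-1-5: ill-formed.
(d) sonority 4-3: ill-formed.
(e) sonority 3-4-1: ill-formed.
(f) sonority 6-1: ill-formed.
(g) sonority 4-1-2: ill-formed.

0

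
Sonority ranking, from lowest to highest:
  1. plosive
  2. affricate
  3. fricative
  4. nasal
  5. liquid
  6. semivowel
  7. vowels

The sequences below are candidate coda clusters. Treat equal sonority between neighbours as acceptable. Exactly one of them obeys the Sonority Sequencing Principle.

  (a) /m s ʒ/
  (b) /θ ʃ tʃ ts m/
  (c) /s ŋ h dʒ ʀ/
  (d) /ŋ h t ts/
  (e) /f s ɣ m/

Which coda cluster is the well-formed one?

(a) 4-3-3 → obeys
(b) 3-3-2-2-4 → violates
(c) 3-4-3-2-5 → violates
(d) 4-3-1-2 → violates
(e) 3-3-3-4 → violates

a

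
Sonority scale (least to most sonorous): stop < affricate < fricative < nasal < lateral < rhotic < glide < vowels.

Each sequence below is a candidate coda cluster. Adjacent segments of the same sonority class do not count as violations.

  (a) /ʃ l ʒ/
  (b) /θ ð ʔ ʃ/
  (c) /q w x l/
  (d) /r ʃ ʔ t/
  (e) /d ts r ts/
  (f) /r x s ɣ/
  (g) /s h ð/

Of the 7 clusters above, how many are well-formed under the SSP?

3

(a) /ʃ l ʒ/: profile 3-5-3 — violates.
(b) /θ ð ʔ ʃ/: profile 3-3-1-3 — violates.
(c) /q w x l/: profile 1-7-3-5 — violates.
(d) /r ʃ ʔ t/: profile 6-3-1-1 — obeys.
(e) /d ts r ts/: profile 1-2-6-2 — violates.
(f) /r x s ɣ/: profile 6-3-3-3 — obeys.
(g) /s h ð/: profile 3-3-3 — obeys.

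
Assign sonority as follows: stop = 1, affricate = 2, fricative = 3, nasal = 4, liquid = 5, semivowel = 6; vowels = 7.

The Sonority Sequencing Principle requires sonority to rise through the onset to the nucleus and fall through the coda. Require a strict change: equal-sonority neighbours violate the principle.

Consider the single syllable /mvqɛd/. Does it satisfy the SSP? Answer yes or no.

no

Onset: /m/ is a nasal (sonority 4), /v/ is a fricative (sonority 3), /q/ is a stop (sonority 1); then the nucleus /ɛ/ (sonority 7).
Onset profile 4-3-1-7 — does not strictly rise throughout.
Coda: /d/ is a stop (sonority 1).
Coda profile 7-1 — falls from the nucleus.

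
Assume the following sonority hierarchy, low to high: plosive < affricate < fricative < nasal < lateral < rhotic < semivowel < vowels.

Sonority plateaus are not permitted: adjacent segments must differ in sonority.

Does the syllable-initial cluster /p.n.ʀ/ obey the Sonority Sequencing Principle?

yes

/p/: plosive = 1.
/n/: nasal = 4.
/ʀ/: rhotic = 6.
The profile 1-4-6 strictly rises, so the syllable-initial cluster satisfies the SSP.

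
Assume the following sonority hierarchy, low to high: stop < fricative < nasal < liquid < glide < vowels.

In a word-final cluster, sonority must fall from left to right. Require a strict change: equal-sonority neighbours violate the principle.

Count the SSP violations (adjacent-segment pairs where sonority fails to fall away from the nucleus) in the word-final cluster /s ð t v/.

/s/ is a fricative (sonority 2).
/ð/ is a fricative (sonority 2).
/t/ is a stop (sonority 1).
/v/ is a fricative (sonority 2).
/s/→/ð/: 2→2 (plateau) — violation.
/ð/→/t/: 2→1 (falls) — ok.
/t/→/v/: 1→2 (does not fall) — violation.

2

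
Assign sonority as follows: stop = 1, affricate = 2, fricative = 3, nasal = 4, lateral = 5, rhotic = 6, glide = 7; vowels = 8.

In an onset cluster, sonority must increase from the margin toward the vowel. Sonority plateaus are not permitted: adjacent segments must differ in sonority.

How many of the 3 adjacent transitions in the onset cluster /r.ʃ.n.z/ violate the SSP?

/r/ — rhotic, sonority 6.
/ʃ/ — fricative, sonority 3.
/n/ — nasal, sonority 4.
/z/ — fricative, sonority 3.
/r/→/ʃ/: 6→3 (does not rise) — violation.
/ʃ/→/n/: 3→4 (rises) — ok.
/n/→/z/: 4→3 (does not rise) — violation.

2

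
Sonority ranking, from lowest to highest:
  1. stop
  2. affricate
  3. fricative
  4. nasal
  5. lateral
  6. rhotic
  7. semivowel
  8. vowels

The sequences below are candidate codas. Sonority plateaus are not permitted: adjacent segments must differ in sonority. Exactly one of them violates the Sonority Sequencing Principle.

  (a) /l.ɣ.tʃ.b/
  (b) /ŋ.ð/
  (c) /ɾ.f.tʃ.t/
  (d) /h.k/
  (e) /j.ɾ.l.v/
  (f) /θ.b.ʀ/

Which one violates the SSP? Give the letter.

f

(a) /l.ɣ.tʃ.b/: profile 5-3-2-1 — obeys.
(b) /ŋ.ð/: profile 4-3 — obeys.
(c) /ɾ.f.tʃ.t/: profile 6-3-2-1 — obeys.
(d) /h.k/: profile 3-1 — obeys.
(e) /j.ɾ.l.v/: profile 7-6-5-3 — obeys.
(f) /θ.b.ʀ/: profile 3-1-6 — violates.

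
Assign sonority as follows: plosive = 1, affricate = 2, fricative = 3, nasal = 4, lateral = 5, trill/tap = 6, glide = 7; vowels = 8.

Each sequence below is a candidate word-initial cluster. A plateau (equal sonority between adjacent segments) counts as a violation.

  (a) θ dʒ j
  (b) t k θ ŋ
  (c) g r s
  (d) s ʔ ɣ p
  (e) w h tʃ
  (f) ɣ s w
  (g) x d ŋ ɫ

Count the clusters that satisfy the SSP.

0

(a) 3-2-7 → violates
(b) 1-1-3-4 → violates
(c) 1-6-3 → violates
(d) 3-1-3-1 → violates
(e) 7-3-2 → violates
(f) 3-3-7 → violates
(g) 3-1-4-5 → violates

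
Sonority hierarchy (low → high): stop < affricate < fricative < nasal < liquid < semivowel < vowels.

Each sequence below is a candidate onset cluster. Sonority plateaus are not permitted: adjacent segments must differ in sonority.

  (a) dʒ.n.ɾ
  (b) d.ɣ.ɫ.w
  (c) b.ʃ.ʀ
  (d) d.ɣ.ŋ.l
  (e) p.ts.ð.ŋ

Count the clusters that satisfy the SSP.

(a) 2-4-5 → obeys
(b) 1-3-5-6 → obeys
(c) 1-3-5 → obeys
(d) 1-3-4-5 → obeys
(e) 1-2-3-4 → obeys

5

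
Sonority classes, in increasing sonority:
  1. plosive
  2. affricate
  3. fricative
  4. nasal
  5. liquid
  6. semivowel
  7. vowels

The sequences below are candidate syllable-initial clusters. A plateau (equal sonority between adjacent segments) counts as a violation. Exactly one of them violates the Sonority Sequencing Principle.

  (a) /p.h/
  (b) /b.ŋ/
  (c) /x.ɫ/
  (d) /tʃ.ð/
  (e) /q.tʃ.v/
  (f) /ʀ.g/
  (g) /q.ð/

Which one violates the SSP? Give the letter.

(a) sonority 1-3: well-formed.
(b) sonority 1-4: well-formed.
(c) sonority 3-5: well-formed.
(d) sonority 2-3: well-formed.
(e) sonority 1-2-3: well-formed.
(f) sonority 5-1: ill-formed.
(g) sonority 1-3: well-formed.

f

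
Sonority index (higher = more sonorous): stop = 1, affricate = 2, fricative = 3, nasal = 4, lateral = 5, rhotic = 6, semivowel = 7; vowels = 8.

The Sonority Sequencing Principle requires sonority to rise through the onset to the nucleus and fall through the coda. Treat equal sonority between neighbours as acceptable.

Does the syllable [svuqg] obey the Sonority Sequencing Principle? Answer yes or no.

yes

Onset: /s/ is a fricative (sonority 3), /v/ is a fricative (sonority 3); then the nucleus /u/ (sonority 8).
Onset profile 3-3-8 — rises to the nucleus.
Coda: /q/ is a stop (sonority 1), /g/ is a stop (sonority 1).
Coda profile 8-1-1 — falls from the nucleus.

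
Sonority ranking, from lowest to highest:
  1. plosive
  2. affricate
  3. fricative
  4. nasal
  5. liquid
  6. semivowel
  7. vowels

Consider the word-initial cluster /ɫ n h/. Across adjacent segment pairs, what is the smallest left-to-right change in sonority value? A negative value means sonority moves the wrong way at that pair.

-1

/ɫ/ — liquid, sonority 5.
/n/ — nasal, sonority 4.
/h/ — fricative, sonority 3.
/ɫ/→/n/: change -1.
/n/→/h/: change -1.
Minimum = -1.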